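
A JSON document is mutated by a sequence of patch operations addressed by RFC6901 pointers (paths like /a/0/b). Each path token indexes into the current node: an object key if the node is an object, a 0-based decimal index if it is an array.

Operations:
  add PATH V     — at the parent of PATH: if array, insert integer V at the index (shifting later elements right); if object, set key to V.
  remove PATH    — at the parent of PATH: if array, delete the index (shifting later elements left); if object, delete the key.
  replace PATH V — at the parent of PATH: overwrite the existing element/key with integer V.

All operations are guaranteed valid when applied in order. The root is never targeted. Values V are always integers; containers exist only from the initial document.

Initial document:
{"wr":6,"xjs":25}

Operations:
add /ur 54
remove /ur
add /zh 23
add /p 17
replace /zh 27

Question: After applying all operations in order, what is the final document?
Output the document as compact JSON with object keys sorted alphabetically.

Answer: {"p":17,"wr":6,"xjs":25,"zh":27}

Derivation:
After op 1 (add /ur 54): {"ur":54,"wr":6,"xjs":25}
After op 2 (remove /ur): {"wr":6,"xjs":25}
After op 3 (add /zh 23): {"wr":6,"xjs":25,"zh":23}
After op 4 (add /p 17): {"p":17,"wr":6,"xjs":25,"zh":23}
After op 5 (replace /zh 27): {"p":17,"wr":6,"xjs":25,"zh":27}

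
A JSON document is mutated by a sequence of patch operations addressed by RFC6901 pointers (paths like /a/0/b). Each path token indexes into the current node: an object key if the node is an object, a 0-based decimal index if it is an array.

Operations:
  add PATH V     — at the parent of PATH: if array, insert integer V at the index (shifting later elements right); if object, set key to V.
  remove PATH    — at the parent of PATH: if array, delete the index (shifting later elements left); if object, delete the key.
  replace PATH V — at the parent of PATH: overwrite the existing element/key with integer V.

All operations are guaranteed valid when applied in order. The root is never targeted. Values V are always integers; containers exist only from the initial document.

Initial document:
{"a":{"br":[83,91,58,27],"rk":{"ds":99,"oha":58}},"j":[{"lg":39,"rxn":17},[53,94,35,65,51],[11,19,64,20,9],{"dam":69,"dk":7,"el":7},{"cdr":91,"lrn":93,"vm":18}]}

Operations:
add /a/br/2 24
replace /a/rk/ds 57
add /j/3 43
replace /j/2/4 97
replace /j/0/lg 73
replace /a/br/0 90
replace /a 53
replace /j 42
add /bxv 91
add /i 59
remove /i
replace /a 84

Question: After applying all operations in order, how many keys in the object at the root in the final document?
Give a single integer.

Answer: 3

Derivation:
After op 1 (add /a/br/2 24): {"a":{"br":[83,91,24,58,27],"rk":{"ds":99,"oha":58}},"j":[{"lg":39,"rxn":17},[53,94,35,65,51],[11,19,64,20,9],{"dam":69,"dk":7,"el":7},{"cdr":91,"lrn":93,"vm":18}]}
After op 2 (replace /a/rk/ds 57): {"a":{"br":[83,91,24,58,27],"rk":{"ds":57,"oha":58}},"j":[{"lg":39,"rxn":17},[53,94,35,65,51],[11,19,64,20,9],{"dam":69,"dk":7,"el":7},{"cdr":91,"lrn":93,"vm":18}]}
After op 3 (add /j/3 43): {"a":{"br":[83,91,24,58,27],"rk":{"ds":57,"oha":58}},"j":[{"lg":39,"rxn":17},[53,94,35,65,51],[11,19,64,20,9],43,{"dam":69,"dk":7,"el":7},{"cdr":91,"lrn":93,"vm":18}]}
After op 4 (replace /j/2/4 97): {"a":{"br":[83,91,24,58,27],"rk":{"ds":57,"oha":58}},"j":[{"lg":39,"rxn":17},[53,94,35,65,51],[11,19,64,20,97],43,{"dam":69,"dk":7,"el":7},{"cdr":91,"lrn":93,"vm":18}]}
After op 5 (replace /j/0/lg 73): {"a":{"br":[83,91,24,58,27],"rk":{"ds":57,"oha":58}},"j":[{"lg":73,"rxn":17},[53,94,35,65,51],[11,19,64,20,97],43,{"dam":69,"dk":7,"el":7},{"cdr":91,"lrn":93,"vm":18}]}
After op 6 (replace /a/br/0 90): {"a":{"br":[90,91,24,58,27],"rk":{"ds":57,"oha":58}},"j":[{"lg":73,"rxn":17},[53,94,35,65,51],[11,19,64,20,97],43,{"dam":69,"dk":7,"el":7},{"cdr":91,"lrn":93,"vm":18}]}
After op 7 (replace /a 53): {"a":53,"j":[{"lg":73,"rxn":17},[53,94,35,65,51],[11,19,64,20,97],43,{"dam":69,"dk":7,"el":7},{"cdr":91,"lrn":93,"vm":18}]}
After op 8 (replace /j 42): {"a":53,"j":42}
After op 9 (add /bxv 91): {"a":53,"bxv":91,"j":42}
After op 10 (add /i 59): {"a":53,"bxv":91,"i":59,"j":42}
After op 11 (remove /i): {"a":53,"bxv":91,"j":42}
After op 12 (replace /a 84): {"a":84,"bxv":91,"j":42}
Size at the root: 3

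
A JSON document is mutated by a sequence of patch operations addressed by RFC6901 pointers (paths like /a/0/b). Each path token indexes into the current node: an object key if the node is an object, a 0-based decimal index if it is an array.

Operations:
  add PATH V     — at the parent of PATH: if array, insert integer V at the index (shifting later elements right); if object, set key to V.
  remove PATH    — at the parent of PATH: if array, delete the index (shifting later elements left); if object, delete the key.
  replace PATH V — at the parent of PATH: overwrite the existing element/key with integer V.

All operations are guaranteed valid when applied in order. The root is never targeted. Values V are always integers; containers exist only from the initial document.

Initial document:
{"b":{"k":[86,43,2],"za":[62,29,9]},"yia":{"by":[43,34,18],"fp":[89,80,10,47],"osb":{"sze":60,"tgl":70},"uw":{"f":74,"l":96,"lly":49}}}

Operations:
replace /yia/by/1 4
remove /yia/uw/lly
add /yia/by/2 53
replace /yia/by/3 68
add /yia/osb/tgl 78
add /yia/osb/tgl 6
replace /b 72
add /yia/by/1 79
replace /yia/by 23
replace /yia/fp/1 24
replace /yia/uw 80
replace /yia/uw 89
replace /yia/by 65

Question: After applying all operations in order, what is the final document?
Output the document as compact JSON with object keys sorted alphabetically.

After op 1 (replace /yia/by/1 4): {"b":{"k":[86,43,2],"za":[62,29,9]},"yia":{"by":[43,4,18],"fp":[89,80,10,47],"osb":{"sze":60,"tgl":70},"uw":{"f":74,"l":96,"lly":49}}}
After op 2 (remove /yia/uw/lly): {"b":{"k":[86,43,2],"za":[62,29,9]},"yia":{"by":[43,4,18],"fp":[89,80,10,47],"osb":{"sze":60,"tgl":70},"uw":{"f":74,"l":96}}}
After op 3 (add /yia/by/2 53): {"b":{"k":[86,43,2],"za":[62,29,9]},"yia":{"by":[43,4,53,18],"fp":[89,80,10,47],"osb":{"sze":60,"tgl":70},"uw":{"f":74,"l":96}}}
After op 4 (replace /yia/by/3 68): {"b":{"k":[86,43,2],"za":[62,29,9]},"yia":{"by":[43,4,53,68],"fp":[89,80,10,47],"osb":{"sze":60,"tgl":70},"uw":{"f":74,"l":96}}}
After op 5 (add /yia/osb/tgl 78): {"b":{"k":[86,43,2],"za":[62,29,9]},"yia":{"by":[43,4,53,68],"fp":[89,80,10,47],"osb":{"sze":60,"tgl":78},"uw":{"f":74,"l":96}}}
After op 6 (add /yia/osb/tgl 6): {"b":{"k":[86,43,2],"za":[62,29,9]},"yia":{"by":[43,4,53,68],"fp":[89,80,10,47],"osb":{"sze":60,"tgl":6},"uw":{"f":74,"l":96}}}
After op 7 (replace /b 72): {"b":72,"yia":{"by":[43,4,53,68],"fp":[89,80,10,47],"osb":{"sze":60,"tgl":6},"uw":{"f":74,"l":96}}}
After op 8 (add /yia/by/1 79): {"b":72,"yia":{"by":[43,79,4,53,68],"fp":[89,80,10,47],"osb":{"sze":60,"tgl":6},"uw":{"f":74,"l":96}}}
After op 9 (replace /yia/by 23): {"b":72,"yia":{"by":23,"fp":[89,80,10,47],"osb":{"sze":60,"tgl":6},"uw":{"f":74,"l":96}}}
After op 10 (replace /yia/fp/1 24): {"b":72,"yia":{"by":23,"fp":[89,24,10,47],"osb":{"sze":60,"tgl":6},"uw":{"f":74,"l":96}}}
After op 11 (replace /yia/uw 80): {"b":72,"yia":{"by":23,"fp":[89,24,10,47],"osb":{"sze":60,"tgl":6},"uw":80}}
After op 12 (replace /yia/uw 89): {"b":72,"yia":{"by":23,"fp":[89,24,10,47],"osb":{"sze":60,"tgl":6},"uw":89}}
After op 13 (replace /yia/by 65): {"b":72,"yia":{"by":65,"fp":[89,24,10,47],"osb":{"sze":60,"tgl":6},"uw":89}}

Answer: {"b":72,"yia":{"by":65,"fp":[89,24,10,47],"osb":{"sze":60,"tgl":6},"uw":89}}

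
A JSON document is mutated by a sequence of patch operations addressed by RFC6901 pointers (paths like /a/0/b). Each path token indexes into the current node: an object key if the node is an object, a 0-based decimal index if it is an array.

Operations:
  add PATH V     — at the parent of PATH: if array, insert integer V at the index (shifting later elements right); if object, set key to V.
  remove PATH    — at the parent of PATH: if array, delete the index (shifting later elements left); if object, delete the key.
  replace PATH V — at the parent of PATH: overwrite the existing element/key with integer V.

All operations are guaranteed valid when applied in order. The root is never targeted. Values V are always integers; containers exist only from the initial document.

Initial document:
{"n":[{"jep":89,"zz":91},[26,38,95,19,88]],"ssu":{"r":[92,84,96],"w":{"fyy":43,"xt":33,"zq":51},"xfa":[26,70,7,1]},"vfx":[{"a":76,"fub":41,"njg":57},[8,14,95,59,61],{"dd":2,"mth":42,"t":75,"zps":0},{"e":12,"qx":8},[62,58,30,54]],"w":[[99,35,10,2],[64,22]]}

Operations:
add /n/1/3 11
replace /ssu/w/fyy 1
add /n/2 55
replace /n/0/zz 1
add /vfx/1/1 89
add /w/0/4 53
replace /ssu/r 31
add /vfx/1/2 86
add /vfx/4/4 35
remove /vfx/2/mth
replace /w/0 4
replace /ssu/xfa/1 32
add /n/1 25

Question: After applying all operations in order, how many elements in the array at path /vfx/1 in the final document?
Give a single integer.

Answer: 7

Derivation:
After op 1 (add /n/1/3 11): {"n":[{"jep":89,"zz":91},[26,38,95,11,19,88]],"ssu":{"r":[92,84,96],"w":{"fyy":43,"xt":33,"zq":51},"xfa":[26,70,7,1]},"vfx":[{"a":76,"fub":41,"njg":57},[8,14,95,59,61],{"dd":2,"mth":42,"t":75,"zps":0},{"e":12,"qx":8},[62,58,30,54]],"w":[[99,35,10,2],[64,22]]}
After op 2 (replace /ssu/w/fyy 1): {"n":[{"jep":89,"zz":91},[26,38,95,11,19,88]],"ssu":{"r":[92,84,96],"w":{"fyy":1,"xt":33,"zq":51},"xfa":[26,70,7,1]},"vfx":[{"a":76,"fub":41,"njg":57},[8,14,95,59,61],{"dd":2,"mth":42,"t":75,"zps":0},{"e":12,"qx":8},[62,58,30,54]],"w":[[99,35,10,2],[64,22]]}
After op 3 (add /n/2 55): {"n":[{"jep":89,"zz":91},[26,38,95,11,19,88],55],"ssu":{"r":[92,84,96],"w":{"fyy":1,"xt":33,"zq":51},"xfa":[26,70,7,1]},"vfx":[{"a":76,"fub":41,"njg":57},[8,14,95,59,61],{"dd":2,"mth":42,"t":75,"zps":0},{"e":12,"qx":8},[62,58,30,54]],"w":[[99,35,10,2],[64,22]]}
After op 4 (replace /n/0/zz 1): {"n":[{"jep":89,"zz":1},[26,38,95,11,19,88],55],"ssu":{"r":[92,84,96],"w":{"fyy":1,"xt":33,"zq":51},"xfa":[26,70,7,1]},"vfx":[{"a":76,"fub":41,"njg":57},[8,14,95,59,61],{"dd":2,"mth":42,"t":75,"zps":0},{"e":12,"qx":8},[62,58,30,54]],"w":[[99,35,10,2],[64,22]]}
After op 5 (add /vfx/1/1 89): {"n":[{"jep":89,"zz":1},[26,38,95,11,19,88],55],"ssu":{"r":[92,84,96],"w":{"fyy":1,"xt":33,"zq":51},"xfa":[26,70,7,1]},"vfx":[{"a":76,"fub":41,"njg":57},[8,89,14,95,59,61],{"dd":2,"mth":42,"t":75,"zps":0},{"e":12,"qx":8},[62,58,30,54]],"w":[[99,35,10,2],[64,22]]}
After op 6 (add /w/0/4 53): {"n":[{"jep":89,"zz":1},[26,38,95,11,19,88],55],"ssu":{"r":[92,84,96],"w":{"fyy":1,"xt":33,"zq":51},"xfa":[26,70,7,1]},"vfx":[{"a":76,"fub":41,"njg":57},[8,89,14,95,59,61],{"dd":2,"mth":42,"t":75,"zps":0},{"e":12,"qx":8},[62,58,30,54]],"w":[[99,35,10,2,53],[64,22]]}
After op 7 (replace /ssu/r 31): {"n":[{"jep":89,"zz":1},[26,38,95,11,19,88],55],"ssu":{"r":31,"w":{"fyy":1,"xt":33,"zq":51},"xfa":[26,70,7,1]},"vfx":[{"a":76,"fub":41,"njg":57},[8,89,14,95,59,61],{"dd":2,"mth":42,"t":75,"zps":0},{"e":12,"qx":8},[62,58,30,54]],"w":[[99,35,10,2,53],[64,22]]}
After op 8 (add /vfx/1/2 86): {"n":[{"jep":89,"zz":1},[26,38,95,11,19,88],55],"ssu":{"r":31,"w":{"fyy":1,"xt":33,"zq":51},"xfa":[26,70,7,1]},"vfx":[{"a":76,"fub":41,"njg":57},[8,89,86,14,95,59,61],{"dd":2,"mth":42,"t":75,"zps":0},{"e":12,"qx":8},[62,58,30,54]],"w":[[99,35,10,2,53],[64,22]]}
After op 9 (add /vfx/4/4 35): {"n":[{"jep":89,"zz":1},[26,38,95,11,19,88],55],"ssu":{"r":31,"w":{"fyy":1,"xt":33,"zq":51},"xfa":[26,70,7,1]},"vfx":[{"a":76,"fub":41,"njg":57},[8,89,86,14,95,59,61],{"dd":2,"mth":42,"t":75,"zps":0},{"e":12,"qx":8},[62,58,30,54,35]],"w":[[99,35,10,2,53],[64,22]]}
After op 10 (remove /vfx/2/mth): {"n":[{"jep":89,"zz":1},[26,38,95,11,19,88],55],"ssu":{"r":31,"w":{"fyy":1,"xt":33,"zq":51},"xfa":[26,70,7,1]},"vfx":[{"a":76,"fub":41,"njg":57},[8,89,86,14,95,59,61],{"dd":2,"t":75,"zps":0},{"e":12,"qx":8},[62,58,30,54,35]],"w":[[99,35,10,2,53],[64,22]]}
After op 11 (replace /w/0 4): {"n":[{"jep":89,"zz":1},[26,38,95,11,19,88],55],"ssu":{"r":31,"w":{"fyy":1,"xt":33,"zq":51},"xfa":[26,70,7,1]},"vfx":[{"a":76,"fub":41,"njg":57},[8,89,86,14,95,59,61],{"dd":2,"t":75,"zps":0},{"e":12,"qx":8},[62,58,30,54,35]],"w":[4,[64,22]]}
After op 12 (replace /ssu/xfa/1 32): {"n":[{"jep":89,"zz":1},[26,38,95,11,19,88],55],"ssu":{"r":31,"w":{"fyy":1,"xt":33,"zq":51},"xfa":[26,32,7,1]},"vfx":[{"a":76,"fub":41,"njg":57},[8,89,86,14,95,59,61],{"dd":2,"t":75,"zps":0},{"e":12,"qx":8},[62,58,30,54,35]],"w":[4,[64,22]]}
After op 13 (add /n/1 25): {"n":[{"jep":89,"zz":1},25,[26,38,95,11,19,88],55],"ssu":{"r":31,"w":{"fyy":1,"xt":33,"zq":51},"xfa":[26,32,7,1]},"vfx":[{"a":76,"fub":41,"njg":57},[8,89,86,14,95,59,61],{"dd":2,"t":75,"zps":0},{"e":12,"qx":8},[62,58,30,54,35]],"w":[4,[64,22]]}
Size at path /vfx/1: 7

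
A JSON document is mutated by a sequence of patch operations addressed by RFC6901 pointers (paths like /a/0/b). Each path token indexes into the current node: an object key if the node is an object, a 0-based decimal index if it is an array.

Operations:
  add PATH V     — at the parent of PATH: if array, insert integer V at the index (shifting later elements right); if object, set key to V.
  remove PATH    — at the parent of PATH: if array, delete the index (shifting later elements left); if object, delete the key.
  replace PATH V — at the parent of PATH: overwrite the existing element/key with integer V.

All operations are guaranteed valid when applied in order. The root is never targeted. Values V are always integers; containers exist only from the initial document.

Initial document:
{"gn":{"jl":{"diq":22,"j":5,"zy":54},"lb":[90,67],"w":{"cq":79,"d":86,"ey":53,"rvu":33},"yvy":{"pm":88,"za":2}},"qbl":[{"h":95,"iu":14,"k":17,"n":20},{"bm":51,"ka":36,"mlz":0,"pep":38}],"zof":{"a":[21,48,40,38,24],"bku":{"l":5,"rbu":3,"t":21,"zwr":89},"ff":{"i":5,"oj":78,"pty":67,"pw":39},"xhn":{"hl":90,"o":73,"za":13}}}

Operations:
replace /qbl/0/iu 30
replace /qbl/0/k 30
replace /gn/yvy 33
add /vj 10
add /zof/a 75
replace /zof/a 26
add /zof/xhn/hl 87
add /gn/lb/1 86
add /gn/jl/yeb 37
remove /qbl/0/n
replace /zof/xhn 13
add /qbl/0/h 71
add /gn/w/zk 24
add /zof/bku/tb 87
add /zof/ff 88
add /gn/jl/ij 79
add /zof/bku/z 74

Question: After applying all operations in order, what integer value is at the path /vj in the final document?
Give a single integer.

Answer: 10

Derivation:
After op 1 (replace /qbl/0/iu 30): {"gn":{"jl":{"diq":22,"j":5,"zy":54},"lb":[90,67],"w":{"cq":79,"d":86,"ey":53,"rvu":33},"yvy":{"pm":88,"za":2}},"qbl":[{"h":95,"iu":30,"k":17,"n":20},{"bm":51,"ka":36,"mlz":0,"pep":38}],"zof":{"a":[21,48,40,38,24],"bku":{"l":5,"rbu":3,"t":21,"zwr":89},"ff":{"i":5,"oj":78,"pty":67,"pw":39},"xhn":{"hl":90,"o":73,"za":13}}}
After op 2 (replace /qbl/0/k 30): {"gn":{"jl":{"diq":22,"j":5,"zy":54},"lb":[90,67],"w":{"cq":79,"d":86,"ey":53,"rvu":33},"yvy":{"pm":88,"za":2}},"qbl":[{"h":95,"iu":30,"k":30,"n":20},{"bm":51,"ka":36,"mlz":0,"pep":38}],"zof":{"a":[21,48,40,38,24],"bku":{"l":5,"rbu":3,"t":21,"zwr":89},"ff":{"i":5,"oj":78,"pty":67,"pw":39},"xhn":{"hl":90,"o":73,"za":13}}}
After op 3 (replace /gn/yvy 33): {"gn":{"jl":{"diq":22,"j":5,"zy":54},"lb":[90,67],"w":{"cq":79,"d":86,"ey":53,"rvu":33},"yvy":33},"qbl":[{"h":95,"iu":30,"k":30,"n":20},{"bm":51,"ka":36,"mlz":0,"pep":38}],"zof":{"a":[21,48,40,38,24],"bku":{"l":5,"rbu":3,"t":21,"zwr":89},"ff":{"i":5,"oj":78,"pty":67,"pw":39},"xhn":{"hl":90,"o":73,"za":13}}}
After op 4 (add /vj 10): {"gn":{"jl":{"diq":22,"j":5,"zy":54},"lb":[90,67],"w":{"cq":79,"d":86,"ey":53,"rvu":33},"yvy":33},"qbl":[{"h":95,"iu":30,"k":30,"n":20},{"bm":51,"ka":36,"mlz":0,"pep":38}],"vj":10,"zof":{"a":[21,48,40,38,24],"bku":{"l":5,"rbu":3,"t":21,"zwr":89},"ff":{"i":5,"oj":78,"pty":67,"pw":39},"xhn":{"hl":90,"o":73,"za":13}}}
After op 5 (add /zof/a 75): {"gn":{"jl":{"diq":22,"j":5,"zy":54},"lb":[90,67],"w":{"cq":79,"d":86,"ey":53,"rvu":33},"yvy":33},"qbl":[{"h":95,"iu":30,"k":30,"n":20},{"bm":51,"ka":36,"mlz":0,"pep":38}],"vj":10,"zof":{"a":75,"bku":{"l":5,"rbu":3,"t":21,"zwr":89},"ff":{"i":5,"oj":78,"pty":67,"pw":39},"xhn":{"hl":90,"o":73,"za":13}}}
After op 6 (replace /zof/a 26): {"gn":{"jl":{"diq":22,"j":5,"zy":54},"lb":[90,67],"w":{"cq":79,"d":86,"ey":53,"rvu":33},"yvy":33},"qbl":[{"h":95,"iu":30,"k":30,"n":20},{"bm":51,"ka":36,"mlz":0,"pep":38}],"vj":10,"zof":{"a":26,"bku":{"l":5,"rbu":3,"t":21,"zwr":89},"ff":{"i":5,"oj":78,"pty":67,"pw":39},"xhn":{"hl":90,"o":73,"za":13}}}
After op 7 (add /zof/xhn/hl 87): {"gn":{"jl":{"diq":22,"j":5,"zy":54},"lb":[90,67],"w":{"cq":79,"d":86,"ey":53,"rvu":33},"yvy":33},"qbl":[{"h":95,"iu":30,"k":30,"n":20},{"bm":51,"ka":36,"mlz":0,"pep":38}],"vj":10,"zof":{"a":26,"bku":{"l":5,"rbu":3,"t":21,"zwr":89},"ff":{"i":5,"oj":78,"pty":67,"pw":39},"xhn":{"hl":87,"o":73,"za":13}}}
After op 8 (add /gn/lb/1 86): {"gn":{"jl":{"diq":22,"j":5,"zy":54},"lb":[90,86,67],"w":{"cq":79,"d":86,"ey":53,"rvu":33},"yvy":33},"qbl":[{"h":95,"iu":30,"k":30,"n":20},{"bm":51,"ka":36,"mlz":0,"pep":38}],"vj":10,"zof":{"a":26,"bku":{"l":5,"rbu":3,"t":21,"zwr":89},"ff":{"i":5,"oj":78,"pty":67,"pw":39},"xhn":{"hl":87,"o":73,"za":13}}}
After op 9 (add /gn/jl/yeb 37): {"gn":{"jl":{"diq":22,"j":5,"yeb":37,"zy":54},"lb":[90,86,67],"w":{"cq":79,"d":86,"ey":53,"rvu":33},"yvy":33},"qbl":[{"h":95,"iu":30,"k":30,"n":20},{"bm":51,"ka":36,"mlz":0,"pep":38}],"vj":10,"zof":{"a":26,"bku":{"l":5,"rbu":3,"t":21,"zwr":89},"ff":{"i":5,"oj":78,"pty":67,"pw":39},"xhn":{"hl":87,"o":73,"za":13}}}
After op 10 (remove /qbl/0/n): {"gn":{"jl":{"diq":22,"j":5,"yeb":37,"zy":54},"lb":[90,86,67],"w":{"cq":79,"d":86,"ey":53,"rvu":33},"yvy":33},"qbl":[{"h":95,"iu":30,"k":30},{"bm":51,"ka":36,"mlz":0,"pep":38}],"vj":10,"zof":{"a":26,"bku":{"l":5,"rbu":3,"t":21,"zwr":89},"ff":{"i":5,"oj":78,"pty":67,"pw":39},"xhn":{"hl":87,"o":73,"za":13}}}
After op 11 (replace /zof/xhn 13): {"gn":{"jl":{"diq":22,"j":5,"yeb":37,"zy":54},"lb":[90,86,67],"w":{"cq":79,"d":86,"ey":53,"rvu":33},"yvy":33},"qbl":[{"h":95,"iu":30,"k":30},{"bm":51,"ka":36,"mlz":0,"pep":38}],"vj":10,"zof":{"a":26,"bku":{"l":5,"rbu":3,"t":21,"zwr":89},"ff":{"i":5,"oj":78,"pty":67,"pw":39},"xhn":13}}
After op 12 (add /qbl/0/h 71): {"gn":{"jl":{"diq":22,"j":5,"yeb":37,"zy":54},"lb":[90,86,67],"w":{"cq":79,"d":86,"ey":53,"rvu":33},"yvy":33},"qbl":[{"h":71,"iu":30,"k":30},{"bm":51,"ka":36,"mlz":0,"pep":38}],"vj":10,"zof":{"a":26,"bku":{"l":5,"rbu":3,"t":21,"zwr":89},"ff":{"i":5,"oj":78,"pty":67,"pw":39},"xhn":13}}
After op 13 (add /gn/w/zk 24): {"gn":{"jl":{"diq":22,"j":5,"yeb":37,"zy":54},"lb":[90,86,67],"w":{"cq":79,"d":86,"ey":53,"rvu":33,"zk":24},"yvy":33},"qbl":[{"h":71,"iu":30,"k":30},{"bm":51,"ka":36,"mlz":0,"pep":38}],"vj":10,"zof":{"a":26,"bku":{"l":5,"rbu":3,"t":21,"zwr":89},"ff":{"i":5,"oj":78,"pty":67,"pw":39},"xhn":13}}
After op 14 (add /zof/bku/tb 87): {"gn":{"jl":{"diq":22,"j":5,"yeb":37,"zy":54},"lb":[90,86,67],"w":{"cq":79,"d":86,"ey":53,"rvu":33,"zk":24},"yvy":33},"qbl":[{"h":71,"iu":30,"k":30},{"bm":51,"ka":36,"mlz":0,"pep":38}],"vj":10,"zof":{"a":26,"bku":{"l":5,"rbu":3,"t":21,"tb":87,"zwr":89},"ff":{"i":5,"oj":78,"pty":67,"pw":39},"xhn":13}}
After op 15 (add /zof/ff 88): {"gn":{"jl":{"diq":22,"j":5,"yeb":37,"zy":54},"lb":[90,86,67],"w":{"cq":79,"d":86,"ey":53,"rvu":33,"zk":24},"yvy":33},"qbl":[{"h":71,"iu":30,"k":30},{"bm":51,"ka":36,"mlz":0,"pep":38}],"vj":10,"zof":{"a":26,"bku":{"l":5,"rbu":3,"t":21,"tb":87,"zwr":89},"ff":88,"xhn":13}}
After op 16 (add /gn/jl/ij 79): {"gn":{"jl":{"diq":22,"ij":79,"j":5,"yeb":37,"zy":54},"lb":[90,86,67],"w":{"cq":79,"d":86,"ey":53,"rvu":33,"zk":24},"yvy":33},"qbl":[{"h":71,"iu":30,"k":30},{"bm":51,"ka":36,"mlz":0,"pep":38}],"vj":10,"zof":{"a":26,"bku":{"l":5,"rbu":3,"t":21,"tb":87,"zwr":89},"ff":88,"xhn":13}}
After op 17 (add /zof/bku/z 74): {"gn":{"jl":{"diq":22,"ij":79,"j":5,"yeb":37,"zy":54},"lb":[90,86,67],"w":{"cq":79,"d":86,"ey":53,"rvu":33,"zk":24},"yvy":33},"qbl":[{"h":71,"iu":30,"k":30},{"bm":51,"ka":36,"mlz":0,"pep":38}],"vj":10,"zof":{"a":26,"bku":{"l":5,"rbu":3,"t":21,"tb":87,"z":74,"zwr":89},"ff":88,"xhn":13}}
Value at /vj: 10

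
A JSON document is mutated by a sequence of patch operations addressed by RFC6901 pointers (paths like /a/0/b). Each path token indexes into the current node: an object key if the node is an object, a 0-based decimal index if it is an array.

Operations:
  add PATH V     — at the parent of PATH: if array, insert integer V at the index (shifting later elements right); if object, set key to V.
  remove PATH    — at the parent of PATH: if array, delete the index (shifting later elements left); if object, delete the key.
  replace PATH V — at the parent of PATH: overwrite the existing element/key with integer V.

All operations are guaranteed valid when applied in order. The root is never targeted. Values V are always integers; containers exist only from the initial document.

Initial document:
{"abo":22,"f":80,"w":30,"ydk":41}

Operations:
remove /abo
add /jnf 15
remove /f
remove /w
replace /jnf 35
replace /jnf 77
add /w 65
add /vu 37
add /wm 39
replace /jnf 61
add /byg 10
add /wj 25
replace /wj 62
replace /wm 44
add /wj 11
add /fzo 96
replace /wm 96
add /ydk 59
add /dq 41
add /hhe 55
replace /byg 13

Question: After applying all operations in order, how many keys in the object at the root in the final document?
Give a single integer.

After op 1 (remove /abo): {"f":80,"w":30,"ydk":41}
After op 2 (add /jnf 15): {"f":80,"jnf":15,"w":30,"ydk":41}
After op 3 (remove /f): {"jnf":15,"w":30,"ydk":41}
After op 4 (remove /w): {"jnf":15,"ydk":41}
After op 5 (replace /jnf 35): {"jnf":35,"ydk":41}
After op 6 (replace /jnf 77): {"jnf":77,"ydk":41}
After op 7 (add /w 65): {"jnf":77,"w":65,"ydk":41}
After op 8 (add /vu 37): {"jnf":77,"vu":37,"w":65,"ydk":41}
After op 9 (add /wm 39): {"jnf":77,"vu":37,"w":65,"wm":39,"ydk":41}
After op 10 (replace /jnf 61): {"jnf":61,"vu":37,"w":65,"wm":39,"ydk":41}
After op 11 (add /byg 10): {"byg":10,"jnf":61,"vu":37,"w":65,"wm":39,"ydk":41}
After op 12 (add /wj 25): {"byg":10,"jnf":61,"vu":37,"w":65,"wj":25,"wm":39,"ydk":41}
After op 13 (replace /wj 62): {"byg":10,"jnf":61,"vu":37,"w":65,"wj":62,"wm":39,"ydk":41}
After op 14 (replace /wm 44): {"byg":10,"jnf":61,"vu":37,"w":65,"wj":62,"wm":44,"ydk":41}
After op 15 (add /wj 11): {"byg":10,"jnf":61,"vu":37,"w":65,"wj":11,"wm":44,"ydk":41}
After op 16 (add /fzo 96): {"byg":10,"fzo":96,"jnf":61,"vu":37,"w":65,"wj":11,"wm":44,"ydk":41}
After op 17 (replace /wm 96): {"byg":10,"fzo":96,"jnf":61,"vu":37,"w":65,"wj":11,"wm":96,"ydk":41}
After op 18 (add /ydk 59): {"byg":10,"fzo":96,"jnf":61,"vu":37,"w":65,"wj":11,"wm":96,"ydk":59}
After op 19 (add /dq 41): {"byg":10,"dq":41,"fzo":96,"jnf":61,"vu":37,"w":65,"wj":11,"wm":96,"ydk":59}
After op 20 (add /hhe 55): {"byg":10,"dq":41,"fzo":96,"hhe":55,"jnf":61,"vu":37,"w":65,"wj":11,"wm":96,"ydk":59}
After op 21 (replace /byg 13): {"byg":13,"dq":41,"fzo":96,"hhe":55,"jnf":61,"vu":37,"w":65,"wj":11,"wm":96,"ydk":59}
Size at the root: 10

Answer: 10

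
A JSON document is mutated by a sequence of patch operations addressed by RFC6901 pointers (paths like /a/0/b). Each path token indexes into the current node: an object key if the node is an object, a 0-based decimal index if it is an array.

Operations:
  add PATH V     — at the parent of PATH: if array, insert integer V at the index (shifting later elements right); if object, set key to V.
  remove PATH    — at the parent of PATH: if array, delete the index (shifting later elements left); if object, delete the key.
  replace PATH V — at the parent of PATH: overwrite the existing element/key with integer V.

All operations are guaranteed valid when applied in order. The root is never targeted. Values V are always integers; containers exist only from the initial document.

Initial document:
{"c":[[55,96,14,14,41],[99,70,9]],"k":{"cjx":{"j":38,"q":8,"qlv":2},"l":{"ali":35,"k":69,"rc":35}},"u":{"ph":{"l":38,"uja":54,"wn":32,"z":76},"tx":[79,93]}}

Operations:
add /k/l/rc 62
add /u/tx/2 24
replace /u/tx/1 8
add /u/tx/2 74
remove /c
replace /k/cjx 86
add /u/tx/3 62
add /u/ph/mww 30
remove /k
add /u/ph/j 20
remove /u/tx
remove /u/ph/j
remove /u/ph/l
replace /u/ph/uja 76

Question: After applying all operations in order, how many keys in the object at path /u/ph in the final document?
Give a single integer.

Answer: 4

Derivation:
After op 1 (add /k/l/rc 62): {"c":[[55,96,14,14,41],[99,70,9]],"k":{"cjx":{"j":38,"q":8,"qlv":2},"l":{"ali":35,"k":69,"rc":62}},"u":{"ph":{"l":38,"uja":54,"wn":32,"z":76},"tx":[79,93]}}
After op 2 (add /u/tx/2 24): {"c":[[55,96,14,14,41],[99,70,9]],"k":{"cjx":{"j":38,"q":8,"qlv":2},"l":{"ali":35,"k":69,"rc":62}},"u":{"ph":{"l":38,"uja":54,"wn":32,"z":76},"tx":[79,93,24]}}
After op 3 (replace /u/tx/1 8): {"c":[[55,96,14,14,41],[99,70,9]],"k":{"cjx":{"j":38,"q":8,"qlv":2},"l":{"ali":35,"k":69,"rc":62}},"u":{"ph":{"l":38,"uja":54,"wn":32,"z":76},"tx":[79,8,24]}}
After op 4 (add /u/tx/2 74): {"c":[[55,96,14,14,41],[99,70,9]],"k":{"cjx":{"j":38,"q":8,"qlv":2},"l":{"ali":35,"k":69,"rc":62}},"u":{"ph":{"l":38,"uja":54,"wn":32,"z":76},"tx":[79,8,74,24]}}
After op 5 (remove /c): {"k":{"cjx":{"j":38,"q":8,"qlv":2},"l":{"ali":35,"k":69,"rc":62}},"u":{"ph":{"l":38,"uja":54,"wn":32,"z":76},"tx":[79,8,74,24]}}
After op 6 (replace /k/cjx 86): {"k":{"cjx":86,"l":{"ali":35,"k":69,"rc":62}},"u":{"ph":{"l":38,"uja":54,"wn":32,"z":76},"tx":[79,8,74,24]}}
After op 7 (add /u/tx/3 62): {"k":{"cjx":86,"l":{"ali":35,"k":69,"rc":62}},"u":{"ph":{"l":38,"uja":54,"wn":32,"z":76},"tx":[79,8,74,62,24]}}
After op 8 (add /u/ph/mww 30): {"k":{"cjx":86,"l":{"ali":35,"k":69,"rc":62}},"u":{"ph":{"l":38,"mww":30,"uja":54,"wn":32,"z":76},"tx":[79,8,74,62,24]}}
After op 9 (remove /k): {"u":{"ph":{"l":38,"mww":30,"uja":54,"wn":32,"z":76},"tx":[79,8,74,62,24]}}
After op 10 (add /u/ph/j 20): {"u":{"ph":{"j":20,"l":38,"mww":30,"uja":54,"wn":32,"z":76},"tx":[79,8,74,62,24]}}
After op 11 (remove /u/tx): {"u":{"ph":{"j":20,"l":38,"mww":30,"uja":54,"wn":32,"z":76}}}
After op 12 (remove /u/ph/j): {"u":{"ph":{"l":38,"mww":30,"uja":54,"wn":32,"z":76}}}
After op 13 (remove /u/ph/l): {"u":{"ph":{"mww":30,"uja":54,"wn":32,"z":76}}}
After op 14 (replace /u/ph/uja 76): {"u":{"ph":{"mww":30,"uja":76,"wn":32,"z":76}}}
Size at path /u/ph: 4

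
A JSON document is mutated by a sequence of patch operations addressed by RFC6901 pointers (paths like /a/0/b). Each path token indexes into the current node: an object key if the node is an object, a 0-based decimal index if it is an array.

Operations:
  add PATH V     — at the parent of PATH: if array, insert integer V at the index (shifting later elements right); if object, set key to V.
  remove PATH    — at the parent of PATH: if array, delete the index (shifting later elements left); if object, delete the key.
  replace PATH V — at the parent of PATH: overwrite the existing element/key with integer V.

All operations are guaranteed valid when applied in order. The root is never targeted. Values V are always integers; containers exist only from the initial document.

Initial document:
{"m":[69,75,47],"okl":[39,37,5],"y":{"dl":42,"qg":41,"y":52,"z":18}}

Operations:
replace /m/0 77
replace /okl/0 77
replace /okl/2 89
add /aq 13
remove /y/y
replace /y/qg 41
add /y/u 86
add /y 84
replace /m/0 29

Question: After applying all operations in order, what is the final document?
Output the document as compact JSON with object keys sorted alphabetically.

Answer: {"aq":13,"m":[29,75,47],"okl":[77,37,89],"y":84}

Derivation:
After op 1 (replace /m/0 77): {"m":[77,75,47],"okl":[39,37,5],"y":{"dl":42,"qg":41,"y":52,"z":18}}
After op 2 (replace /okl/0 77): {"m":[77,75,47],"okl":[77,37,5],"y":{"dl":42,"qg":41,"y":52,"z":18}}
After op 3 (replace /okl/2 89): {"m":[77,75,47],"okl":[77,37,89],"y":{"dl":42,"qg":41,"y":52,"z":18}}
After op 4 (add /aq 13): {"aq":13,"m":[77,75,47],"okl":[77,37,89],"y":{"dl":42,"qg":41,"y":52,"z":18}}
After op 5 (remove /y/y): {"aq":13,"m":[77,75,47],"okl":[77,37,89],"y":{"dl":42,"qg":41,"z":18}}
After op 6 (replace /y/qg 41): {"aq":13,"m":[77,75,47],"okl":[77,37,89],"y":{"dl":42,"qg":41,"z":18}}
After op 7 (add /y/u 86): {"aq":13,"m":[77,75,47],"okl":[77,37,89],"y":{"dl":42,"qg":41,"u":86,"z":18}}
After op 8 (add /y 84): {"aq":13,"m":[77,75,47],"okl":[77,37,89],"y":84}
After op 9 (replace /m/0 29): {"aq":13,"m":[29,75,47],"okl":[77,37,89],"y":84}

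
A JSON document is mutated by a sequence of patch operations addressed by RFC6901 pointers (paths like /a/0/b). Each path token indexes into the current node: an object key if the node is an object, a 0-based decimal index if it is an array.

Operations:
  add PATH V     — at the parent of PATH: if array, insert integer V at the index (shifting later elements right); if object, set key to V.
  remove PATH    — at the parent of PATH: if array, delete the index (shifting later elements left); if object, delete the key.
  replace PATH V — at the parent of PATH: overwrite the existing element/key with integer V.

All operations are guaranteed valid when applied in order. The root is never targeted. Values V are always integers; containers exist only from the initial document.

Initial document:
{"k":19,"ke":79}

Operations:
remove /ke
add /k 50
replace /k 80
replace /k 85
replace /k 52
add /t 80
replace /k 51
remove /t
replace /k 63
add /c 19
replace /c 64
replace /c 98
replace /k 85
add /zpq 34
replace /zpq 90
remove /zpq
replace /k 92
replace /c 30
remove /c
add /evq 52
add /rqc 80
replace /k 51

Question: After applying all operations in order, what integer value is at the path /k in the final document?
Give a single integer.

After op 1 (remove /ke): {"k":19}
After op 2 (add /k 50): {"k":50}
After op 3 (replace /k 80): {"k":80}
After op 4 (replace /k 85): {"k":85}
After op 5 (replace /k 52): {"k":52}
After op 6 (add /t 80): {"k":52,"t":80}
After op 7 (replace /k 51): {"k":51,"t":80}
After op 8 (remove /t): {"k":51}
After op 9 (replace /k 63): {"k":63}
After op 10 (add /c 19): {"c":19,"k":63}
After op 11 (replace /c 64): {"c":64,"k":63}
After op 12 (replace /c 98): {"c":98,"k":63}
After op 13 (replace /k 85): {"c":98,"k":85}
After op 14 (add /zpq 34): {"c":98,"k":85,"zpq":34}
After op 15 (replace /zpq 90): {"c":98,"k":85,"zpq":90}
After op 16 (remove /zpq): {"c":98,"k":85}
After op 17 (replace /k 92): {"c":98,"k":92}
After op 18 (replace /c 30): {"c":30,"k":92}
After op 19 (remove /c): {"k":92}
After op 20 (add /evq 52): {"evq":52,"k":92}
After op 21 (add /rqc 80): {"evq":52,"k":92,"rqc":80}
After op 22 (replace /k 51): {"evq":52,"k":51,"rqc":80}
Value at /k: 51

Answer: 51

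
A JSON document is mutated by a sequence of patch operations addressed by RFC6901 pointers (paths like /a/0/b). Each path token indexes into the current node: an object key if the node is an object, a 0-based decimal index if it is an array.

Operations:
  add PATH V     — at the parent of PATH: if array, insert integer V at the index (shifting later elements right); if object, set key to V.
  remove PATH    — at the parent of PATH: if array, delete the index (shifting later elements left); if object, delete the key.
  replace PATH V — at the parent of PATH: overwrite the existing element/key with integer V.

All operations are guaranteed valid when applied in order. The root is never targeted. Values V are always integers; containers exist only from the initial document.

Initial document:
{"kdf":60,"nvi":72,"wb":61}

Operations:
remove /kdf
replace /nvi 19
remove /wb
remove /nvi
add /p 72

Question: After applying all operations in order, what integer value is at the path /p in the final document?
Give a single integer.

Answer: 72

Derivation:
After op 1 (remove /kdf): {"nvi":72,"wb":61}
After op 2 (replace /nvi 19): {"nvi":19,"wb":61}
After op 3 (remove /wb): {"nvi":19}
After op 4 (remove /nvi): {}
After op 5 (add /p 72): {"p":72}
Value at /p: 72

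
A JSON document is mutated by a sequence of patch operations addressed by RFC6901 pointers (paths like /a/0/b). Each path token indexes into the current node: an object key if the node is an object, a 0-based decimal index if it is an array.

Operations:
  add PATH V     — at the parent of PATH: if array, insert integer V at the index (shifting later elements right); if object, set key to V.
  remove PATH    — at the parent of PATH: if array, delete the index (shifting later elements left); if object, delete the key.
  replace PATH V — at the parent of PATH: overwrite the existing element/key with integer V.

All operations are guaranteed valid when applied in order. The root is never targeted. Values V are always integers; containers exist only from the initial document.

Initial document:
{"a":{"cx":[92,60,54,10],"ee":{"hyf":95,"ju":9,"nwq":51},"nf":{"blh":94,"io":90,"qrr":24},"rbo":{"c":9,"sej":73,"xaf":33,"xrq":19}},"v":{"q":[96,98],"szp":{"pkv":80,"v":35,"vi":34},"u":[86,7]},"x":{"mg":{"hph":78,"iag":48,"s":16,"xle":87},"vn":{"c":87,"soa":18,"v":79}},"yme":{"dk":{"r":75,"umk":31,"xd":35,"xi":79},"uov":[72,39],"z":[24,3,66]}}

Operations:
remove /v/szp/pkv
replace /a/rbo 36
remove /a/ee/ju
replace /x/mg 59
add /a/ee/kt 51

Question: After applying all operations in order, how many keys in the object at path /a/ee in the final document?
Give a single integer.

Answer: 3

Derivation:
After op 1 (remove /v/szp/pkv): {"a":{"cx":[92,60,54,10],"ee":{"hyf":95,"ju":9,"nwq":51},"nf":{"blh":94,"io":90,"qrr":24},"rbo":{"c":9,"sej":73,"xaf":33,"xrq":19}},"v":{"q":[96,98],"szp":{"v":35,"vi":34},"u":[86,7]},"x":{"mg":{"hph":78,"iag":48,"s":16,"xle":87},"vn":{"c":87,"soa":18,"v":79}},"yme":{"dk":{"r":75,"umk":31,"xd":35,"xi":79},"uov":[72,39],"z":[24,3,66]}}
After op 2 (replace /a/rbo 36): {"a":{"cx":[92,60,54,10],"ee":{"hyf":95,"ju":9,"nwq":51},"nf":{"blh":94,"io":90,"qrr":24},"rbo":36},"v":{"q":[96,98],"szp":{"v":35,"vi":34},"u":[86,7]},"x":{"mg":{"hph":78,"iag":48,"s":16,"xle":87},"vn":{"c":87,"soa":18,"v":79}},"yme":{"dk":{"r":75,"umk":31,"xd":35,"xi":79},"uov":[72,39],"z":[24,3,66]}}
After op 3 (remove /a/ee/ju): {"a":{"cx":[92,60,54,10],"ee":{"hyf":95,"nwq":51},"nf":{"blh":94,"io":90,"qrr":24},"rbo":36},"v":{"q":[96,98],"szp":{"v":35,"vi":34},"u":[86,7]},"x":{"mg":{"hph":78,"iag":48,"s":16,"xle":87},"vn":{"c":87,"soa":18,"v":79}},"yme":{"dk":{"r":75,"umk":31,"xd":35,"xi":79},"uov":[72,39],"z":[24,3,66]}}
After op 4 (replace /x/mg 59): {"a":{"cx":[92,60,54,10],"ee":{"hyf":95,"nwq":51},"nf":{"blh":94,"io":90,"qrr":24},"rbo":36},"v":{"q":[96,98],"szp":{"v":35,"vi":34},"u":[86,7]},"x":{"mg":59,"vn":{"c":87,"soa":18,"v":79}},"yme":{"dk":{"r":75,"umk":31,"xd":35,"xi":79},"uov":[72,39],"z":[24,3,66]}}
After op 5 (add /a/ee/kt 51): {"a":{"cx":[92,60,54,10],"ee":{"hyf":95,"kt":51,"nwq":51},"nf":{"blh":94,"io":90,"qrr":24},"rbo":36},"v":{"q":[96,98],"szp":{"v":35,"vi":34},"u":[86,7]},"x":{"mg":59,"vn":{"c":87,"soa":18,"v":79}},"yme":{"dk":{"r":75,"umk":31,"xd":35,"xi":79},"uov":[72,39],"z":[24,3,66]}}
Size at path /a/ee: 3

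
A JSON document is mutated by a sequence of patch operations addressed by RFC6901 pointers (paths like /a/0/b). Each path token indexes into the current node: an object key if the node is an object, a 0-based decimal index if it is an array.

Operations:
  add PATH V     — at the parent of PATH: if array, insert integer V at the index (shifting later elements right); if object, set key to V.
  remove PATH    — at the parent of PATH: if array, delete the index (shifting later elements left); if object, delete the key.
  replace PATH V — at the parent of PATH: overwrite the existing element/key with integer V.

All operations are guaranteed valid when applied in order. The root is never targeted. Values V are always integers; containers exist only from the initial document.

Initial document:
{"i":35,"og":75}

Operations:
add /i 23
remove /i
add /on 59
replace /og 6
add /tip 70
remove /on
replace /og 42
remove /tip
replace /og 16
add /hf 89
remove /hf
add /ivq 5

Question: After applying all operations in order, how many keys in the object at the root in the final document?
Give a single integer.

After op 1 (add /i 23): {"i":23,"og":75}
After op 2 (remove /i): {"og":75}
After op 3 (add /on 59): {"og":75,"on":59}
After op 4 (replace /og 6): {"og":6,"on":59}
After op 5 (add /tip 70): {"og":6,"on":59,"tip":70}
After op 6 (remove /on): {"og":6,"tip":70}
After op 7 (replace /og 42): {"og":42,"tip":70}
After op 8 (remove /tip): {"og":42}
After op 9 (replace /og 16): {"og":16}
After op 10 (add /hf 89): {"hf":89,"og":16}
After op 11 (remove /hf): {"og":16}
After op 12 (add /ivq 5): {"ivq":5,"og":16}
Size at the root: 2

Answer: 2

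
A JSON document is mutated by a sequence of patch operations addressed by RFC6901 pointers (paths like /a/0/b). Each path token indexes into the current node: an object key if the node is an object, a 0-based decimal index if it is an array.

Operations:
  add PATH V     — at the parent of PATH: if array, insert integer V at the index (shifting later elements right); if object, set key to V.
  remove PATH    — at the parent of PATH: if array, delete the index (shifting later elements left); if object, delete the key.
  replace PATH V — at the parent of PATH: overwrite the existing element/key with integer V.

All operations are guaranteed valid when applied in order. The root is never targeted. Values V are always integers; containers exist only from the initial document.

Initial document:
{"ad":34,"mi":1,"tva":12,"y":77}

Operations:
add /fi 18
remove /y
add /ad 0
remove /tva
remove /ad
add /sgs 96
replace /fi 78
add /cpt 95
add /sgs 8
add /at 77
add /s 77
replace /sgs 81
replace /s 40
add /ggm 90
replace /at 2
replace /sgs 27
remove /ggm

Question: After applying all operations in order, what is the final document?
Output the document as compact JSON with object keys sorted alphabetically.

After op 1 (add /fi 18): {"ad":34,"fi":18,"mi":1,"tva":12,"y":77}
After op 2 (remove /y): {"ad":34,"fi":18,"mi":1,"tva":12}
After op 3 (add /ad 0): {"ad":0,"fi":18,"mi":1,"tva":12}
After op 4 (remove /tva): {"ad":0,"fi":18,"mi":1}
After op 5 (remove /ad): {"fi":18,"mi":1}
After op 6 (add /sgs 96): {"fi":18,"mi":1,"sgs":96}
After op 7 (replace /fi 78): {"fi":78,"mi":1,"sgs":96}
After op 8 (add /cpt 95): {"cpt":95,"fi":78,"mi":1,"sgs":96}
After op 9 (add /sgs 8): {"cpt":95,"fi":78,"mi":1,"sgs":8}
After op 10 (add /at 77): {"at":77,"cpt":95,"fi":78,"mi":1,"sgs":8}
After op 11 (add /s 77): {"at":77,"cpt":95,"fi":78,"mi":1,"s":77,"sgs":8}
After op 12 (replace /sgs 81): {"at":77,"cpt":95,"fi":78,"mi":1,"s":77,"sgs":81}
After op 13 (replace /s 40): {"at":77,"cpt":95,"fi":78,"mi":1,"s":40,"sgs":81}
After op 14 (add /ggm 90): {"at":77,"cpt":95,"fi":78,"ggm":90,"mi":1,"s":40,"sgs":81}
After op 15 (replace /at 2): {"at":2,"cpt":95,"fi":78,"ggm":90,"mi":1,"s":40,"sgs":81}
After op 16 (replace /sgs 27): {"at":2,"cpt":95,"fi":78,"ggm":90,"mi":1,"s":40,"sgs":27}
After op 17 (remove /ggm): {"at":2,"cpt":95,"fi":78,"mi":1,"s":40,"sgs":27}

Answer: {"at":2,"cpt":95,"fi":78,"mi":1,"s":40,"sgs":27}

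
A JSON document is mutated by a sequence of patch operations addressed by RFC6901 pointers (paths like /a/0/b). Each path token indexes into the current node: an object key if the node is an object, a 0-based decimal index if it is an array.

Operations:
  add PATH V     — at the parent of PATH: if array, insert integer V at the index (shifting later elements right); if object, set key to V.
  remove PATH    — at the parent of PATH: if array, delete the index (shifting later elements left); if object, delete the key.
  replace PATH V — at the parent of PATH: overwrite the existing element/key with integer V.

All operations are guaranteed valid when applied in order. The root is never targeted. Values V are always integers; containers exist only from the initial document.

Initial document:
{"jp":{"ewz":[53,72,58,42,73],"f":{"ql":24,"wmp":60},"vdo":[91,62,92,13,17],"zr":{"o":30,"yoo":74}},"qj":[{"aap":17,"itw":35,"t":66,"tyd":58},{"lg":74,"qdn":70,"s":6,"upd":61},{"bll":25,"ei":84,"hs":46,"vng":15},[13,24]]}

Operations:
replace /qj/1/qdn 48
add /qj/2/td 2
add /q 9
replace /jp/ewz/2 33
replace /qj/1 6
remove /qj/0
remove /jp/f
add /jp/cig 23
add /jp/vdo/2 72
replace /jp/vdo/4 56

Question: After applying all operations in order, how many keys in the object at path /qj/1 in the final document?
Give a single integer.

Answer: 5

Derivation:
After op 1 (replace /qj/1/qdn 48): {"jp":{"ewz":[53,72,58,42,73],"f":{"ql":24,"wmp":60},"vdo":[91,62,92,13,17],"zr":{"o":30,"yoo":74}},"qj":[{"aap":17,"itw":35,"t":66,"tyd":58},{"lg":74,"qdn":48,"s":6,"upd":61},{"bll":25,"ei":84,"hs":46,"vng":15},[13,24]]}
After op 2 (add /qj/2/td 2): {"jp":{"ewz":[53,72,58,42,73],"f":{"ql":24,"wmp":60},"vdo":[91,62,92,13,17],"zr":{"o":30,"yoo":74}},"qj":[{"aap":17,"itw":35,"t":66,"tyd":58},{"lg":74,"qdn":48,"s":6,"upd":61},{"bll":25,"ei":84,"hs":46,"td":2,"vng":15},[13,24]]}
After op 3 (add /q 9): {"jp":{"ewz":[53,72,58,42,73],"f":{"ql":24,"wmp":60},"vdo":[91,62,92,13,17],"zr":{"o":30,"yoo":74}},"q":9,"qj":[{"aap":17,"itw":35,"t":66,"tyd":58},{"lg":74,"qdn":48,"s":6,"upd":61},{"bll":25,"ei":84,"hs":46,"td":2,"vng":15},[13,24]]}
After op 4 (replace /jp/ewz/2 33): {"jp":{"ewz":[53,72,33,42,73],"f":{"ql":24,"wmp":60},"vdo":[91,62,92,13,17],"zr":{"o":30,"yoo":74}},"q":9,"qj":[{"aap":17,"itw":35,"t":66,"tyd":58},{"lg":74,"qdn":48,"s":6,"upd":61},{"bll":25,"ei":84,"hs":46,"td":2,"vng":15},[13,24]]}
After op 5 (replace /qj/1 6): {"jp":{"ewz":[53,72,33,42,73],"f":{"ql":24,"wmp":60},"vdo":[91,62,92,13,17],"zr":{"o":30,"yoo":74}},"q":9,"qj":[{"aap":17,"itw":35,"t":66,"tyd":58},6,{"bll":25,"ei":84,"hs":46,"td":2,"vng":15},[13,24]]}
After op 6 (remove /qj/0): {"jp":{"ewz":[53,72,33,42,73],"f":{"ql":24,"wmp":60},"vdo":[91,62,92,13,17],"zr":{"o":30,"yoo":74}},"q":9,"qj":[6,{"bll":25,"ei":84,"hs":46,"td":2,"vng":15},[13,24]]}
After op 7 (remove /jp/f): {"jp":{"ewz":[53,72,33,42,73],"vdo":[91,62,92,13,17],"zr":{"o":30,"yoo":74}},"q":9,"qj":[6,{"bll":25,"ei":84,"hs":46,"td":2,"vng":15},[13,24]]}
After op 8 (add /jp/cig 23): {"jp":{"cig":23,"ewz":[53,72,33,42,73],"vdo":[91,62,92,13,17],"zr":{"o":30,"yoo":74}},"q":9,"qj":[6,{"bll":25,"ei":84,"hs":46,"td":2,"vng":15},[13,24]]}
After op 9 (add /jp/vdo/2 72): {"jp":{"cig":23,"ewz":[53,72,33,42,73],"vdo":[91,62,72,92,13,17],"zr":{"o":30,"yoo":74}},"q":9,"qj":[6,{"bll":25,"ei":84,"hs":46,"td":2,"vng":15},[13,24]]}
After op 10 (replace /jp/vdo/4 56): {"jp":{"cig":23,"ewz":[53,72,33,42,73],"vdo":[91,62,72,92,56,17],"zr":{"o":30,"yoo":74}},"q":9,"qj":[6,{"bll":25,"ei":84,"hs":46,"td":2,"vng":15},[13,24]]}
Size at path /qj/1: 5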